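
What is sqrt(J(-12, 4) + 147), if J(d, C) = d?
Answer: 3*sqrt(15) ≈ 11.619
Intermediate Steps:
sqrt(J(-12, 4) + 147) = sqrt(-12 + 147) = sqrt(135) = 3*sqrt(15)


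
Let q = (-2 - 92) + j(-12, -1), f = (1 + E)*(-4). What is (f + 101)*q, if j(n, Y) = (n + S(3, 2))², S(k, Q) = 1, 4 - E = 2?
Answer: 2403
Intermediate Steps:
E = 2 (E = 4 - 1*2 = 4 - 2 = 2)
j(n, Y) = (1 + n)² (j(n, Y) = (n + 1)² = (1 + n)²)
f = -12 (f = (1 + 2)*(-4) = 3*(-4) = -12)
q = 27 (q = (-2 - 92) + (1 - 12)² = -94 + (-11)² = -94 + 121 = 27)
(f + 101)*q = (-12 + 101)*27 = 89*27 = 2403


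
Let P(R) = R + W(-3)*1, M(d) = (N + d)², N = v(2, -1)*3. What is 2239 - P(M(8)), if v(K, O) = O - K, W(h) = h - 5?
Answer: 2246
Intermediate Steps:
W(h) = -5 + h
N = -9 (N = (-1 - 1*2)*3 = (-1 - 2)*3 = -3*3 = -9)
M(d) = (-9 + d)²
P(R) = -8 + R (P(R) = R + (-5 - 3)*1 = R - 8*1 = R - 8 = -8 + R)
2239 - P(M(8)) = 2239 - (-8 + (-9 + 8)²) = 2239 - (-8 + (-1)²) = 2239 - (-8 + 1) = 2239 - 1*(-7) = 2239 + 7 = 2246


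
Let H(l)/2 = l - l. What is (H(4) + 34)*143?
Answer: 4862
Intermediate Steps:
H(l) = 0 (H(l) = 2*(l - l) = 2*0 = 0)
(H(4) + 34)*143 = (0 + 34)*143 = 34*143 = 4862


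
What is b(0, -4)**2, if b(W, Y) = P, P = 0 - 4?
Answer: 16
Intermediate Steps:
P = -4
b(W, Y) = -4
b(0, -4)**2 = (-4)**2 = 16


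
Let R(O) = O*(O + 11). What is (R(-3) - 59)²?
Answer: 6889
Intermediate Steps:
R(O) = O*(11 + O)
(R(-3) - 59)² = (-3*(11 - 3) - 59)² = (-3*8 - 59)² = (-24 - 59)² = (-83)² = 6889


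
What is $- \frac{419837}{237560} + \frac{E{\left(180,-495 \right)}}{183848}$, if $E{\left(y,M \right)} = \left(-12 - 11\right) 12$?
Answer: $- \frac{9656469917}{5459366360} \approx -1.7688$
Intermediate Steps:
$E{\left(y,M \right)} = -276$ ($E{\left(y,M \right)} = \left(-23\right) 12 = -276$)
$- \frac{419837}{237560} + \frac{E{\left(180,-495 \right)}}{183848} = - \frac{419837}{237560} - \frac{276}{183848} = \left(-419837\right) \frac{1}{237560} - \frac{69}{45962} = - \frac{419837}{237560} - \frac{69}{45962} = - \frac{9656469917}{5459366360}$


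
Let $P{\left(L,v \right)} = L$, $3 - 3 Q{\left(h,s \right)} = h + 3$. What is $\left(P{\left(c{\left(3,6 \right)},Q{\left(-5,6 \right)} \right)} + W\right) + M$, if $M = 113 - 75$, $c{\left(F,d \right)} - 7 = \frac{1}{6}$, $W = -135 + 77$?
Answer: $- \frac{77}{6} \approx -12.833$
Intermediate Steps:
$Q{\left(h,s \right)} = - \frac{h}{3}$ ($Q{\left(h,s \right)} = 1 - \frac{h + 3}{3} = 1 - \frac{3 + h}{3} = 1 - \left(1 + \frac{h}{3}\right) = - \frac{h}{3}$)
$W = -58$
$c{\left(F,d \right)} = \frac{43}{6}$ ($c{\left(F,d \right)} = 7 + \frac{1}{6} = \frac{43}{6}$)
$M = 38$
$\left(P{\left(c{\left(3,6 \right)},Q{\left(-5,6 \right)} \right)} + W\right) + M = \left(\frac{43}{6} - 58\right) + 38 = - \frac{305}{6} + 38 = - \frac{77}{6}$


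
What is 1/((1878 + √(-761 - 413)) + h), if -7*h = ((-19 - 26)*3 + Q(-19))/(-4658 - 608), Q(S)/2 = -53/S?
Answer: 921212383706650/1730609503708676441 - 490529342884*I*√1174/1730609503708676441 ≈ 0.0005323 - 9.7118e-6*I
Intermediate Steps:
Q(S) = -106/S (Q(S) = 2*(-53/S) = -106/S)
h = -2459/700378 (h = -((-19 - 26)*3 - 106/(-19))/(7*(-4658 - 608)) = -(-45*3 - 106*(-1/19))/(7*(-5266)) = -(-135 + 106/19)*(-1)/(7*5266) = -(-2459)*(-1)/(133*5266) = -⅐*2459/100054 = -2459/700378 ≈ -0.0035110)
1/((1878 + √(-761 - 413)) + h) = 1/((1878 + √(-761 - 413)) - 2459/700378) = 1/((1878 + √(-1174)) - 2459/700378) = 1/((1878 + I*√1174) - 2459/700378) = 1/(1315307425/700378 + I*√1174)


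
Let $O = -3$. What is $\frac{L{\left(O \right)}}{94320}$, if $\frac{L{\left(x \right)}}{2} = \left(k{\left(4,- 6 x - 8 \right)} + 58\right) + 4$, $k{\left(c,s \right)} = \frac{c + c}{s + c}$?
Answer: $\frac{73}{55020} \approx 0.0013268$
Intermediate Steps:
$k{\left(c,s \right)} = \frac{2 c}{c + s}$
$L{\left(x \right)} = 124 + \frac{16}{-4 - 6 x}$ ($L{\left(x \right)} = 2 \left(\left(2 \cdot 4 \frac{1}{4 - \left(8 + 6 x\right)} + 58\right) + 4\right) = 2 \left(\left(2 \cdot 4 \frac{1}{-4 - 6 x} + 58\right) + 4\right) = 2 \left(\left(\frac{8}{-4 - 6 x} + 58\right) + 4\right) = 2 \left(\left(58 + \frac{8}{-4 - 6 x}\right) + 4\right) = 2 \left(62 + \frac{8}{-4 - 6 x}\right) = 124 + \frac{16}{-4 - 6 x}$)
$\frac{L{\left(O \right)}}{94320} = \frac{12 \frac{1}{2 + 3 \left(-3\right)} \left(20 + 31 \left(-3\right)\right)}{94320} = \frac{12 \left(20 - 93\right)}{2 - 9} \cdot \frac{1}{94320} = 12 \frac{1}{-7} \left(-73\right) \frac{1}{94320} = 12 \left(- \frac{1}{7}\right) \left(-73\right) \frac{1}{94320} = \frac{876}{7} \cdot \frac{1}{94320} = \frac{73}{55020}$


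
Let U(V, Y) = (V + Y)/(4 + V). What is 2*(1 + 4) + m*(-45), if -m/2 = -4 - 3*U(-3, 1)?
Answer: 190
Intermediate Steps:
U(V, Y) = (V + Y)/(4 + V)
m = -4 (m = -2*(-4 - 3*(-3 + 1)/(4 - 3)) = -2*(-4 - 3*(-2)/1) = -2*(-4 - 3*(-2)) = -2*(-4 + 6) = -2*2 = -4)
2*(1 + 4) + m*(-45) = 2*(1 + 4) - 4*(-45) = 2*5 + 180 = 10 + 180 = 190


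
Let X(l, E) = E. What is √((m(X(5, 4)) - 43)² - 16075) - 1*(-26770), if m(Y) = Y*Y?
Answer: 26770 + I*√15346 ≈ 26770.0 + 123.88*I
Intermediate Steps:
m(Y) = Y²
√((m(X(5, 4)) - 43)² - 16075) - 1*(-26770) = √((4² - 43)² - 16075) - 1*(-26770) = √((16 - 43)² - 16075) + 26770 = √((-27)² - 16075) + 26770 = √(729 - 16075) + 26770 = √(-15346) + 26770 = I*√15346 + 26770 = 26770 + I*√15346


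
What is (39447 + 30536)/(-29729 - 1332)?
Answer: -69983/31061 ≈ -2.2531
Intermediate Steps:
(39447 + 30536)/(-29729 - 1332) = 69983/(-31061) = 69983*(-1/31061) = -69983/31061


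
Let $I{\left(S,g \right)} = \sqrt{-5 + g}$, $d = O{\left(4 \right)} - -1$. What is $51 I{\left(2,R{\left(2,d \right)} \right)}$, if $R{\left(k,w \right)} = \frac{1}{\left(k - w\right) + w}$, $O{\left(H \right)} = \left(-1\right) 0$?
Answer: $\frac{153 i \sqrt{2}}{2} \approx 108.19 i$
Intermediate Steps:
$O{\left(H \right)} = 0$
$d = 1$ ($d = 0 - -1 = 0 + 1 = 1$)
$R{\left(k,w \right)} = \frac{1}{k}$
$51 I{\left(2,R{\left(2,d \right)} \right)} = 51 \sqrt{-5 + \frac{1}{2}} = 51 \sqrt{- \frac{9}{2}} = 51 \frac{3 i \sqrt{2}}{2} = \frac{153 i \sqrt{2}}{2}$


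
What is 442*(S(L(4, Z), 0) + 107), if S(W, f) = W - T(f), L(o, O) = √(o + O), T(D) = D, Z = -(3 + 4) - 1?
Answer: 47294 + 884*I ≈ 47294.0 + 884.0*I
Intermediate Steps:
Z = -8 (Z = -1*7 - 1 = -7 - 1 = -8)
L(o, O) = √(O + o)
S(W, f) = W - f
442*(S(L(4, Z), 0) + 107) = 442*((√(-8 + 4) - 1*0) + 107) = 442*((√(-4) + 0) + 107) = 442*((2*I + 0) + 107) = 442*(2*I + 107) = 442*(107 + 2*I) = 47294 + 884*I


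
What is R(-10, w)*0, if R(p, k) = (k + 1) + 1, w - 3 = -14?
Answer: 0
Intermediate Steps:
w = -11 (w = 3 - 14 = -11)
R(p, k) = 2 + k (R(p, k) = (1 + k) + 1 = 2 + k)
R(-10, w)*0 = (2 - 11)*0 = -9*0 = 0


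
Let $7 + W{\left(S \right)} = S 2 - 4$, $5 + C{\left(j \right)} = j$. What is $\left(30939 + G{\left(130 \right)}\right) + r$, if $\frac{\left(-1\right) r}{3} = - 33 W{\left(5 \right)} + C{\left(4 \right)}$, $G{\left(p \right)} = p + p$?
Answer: $31103$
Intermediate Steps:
$C{\left(j \right)} = -5 + j$
$G{\left(p \right)} = 2 p$
$W{\left(S \right)} = -11 + 2 S$ ($W{\left(S \right)} = -7 + \left(S 2 - 4\right) = -7 + \left(2 S - 4\right) = -7 + \left(-4 + 2 S\right) = -11 + 2 S$)
$r = -96$ ($r = - 3 \left(- 33 \left(-11 + 2 \cdot 5\right) + \left(-5 + 4\right)\right) = - 3 \left(- 33 \left(-11 + 10\right) - 1\right) = - 3 \left(\left(-33\right) \left(-1\right) - 1\right) = - 3 \left(33 - 1\right) = \left(-3\right) 32 = -96$)
$\left(30939 + G{\left(130 \right)}\right) + r = \left(30939 + 2 \cdot 130\right) - 96 = \left(30939 + 260\right) - 96 = 31199 - 96 = 31103$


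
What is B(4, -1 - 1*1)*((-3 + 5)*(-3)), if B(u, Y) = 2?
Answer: -12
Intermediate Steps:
B(4, -1 - 1*1)*((-3 + 5)*(-3)) = 2*((-3 + 5)*(-3)) = 2*(2*(-3)) = 2*(-6) = -12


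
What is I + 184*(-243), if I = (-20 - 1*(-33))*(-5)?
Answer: -44777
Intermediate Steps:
I = -65 (I = (-20 + 33)*(-5) = 13*(-5) = -65)
I + 184*(-243) = -65 + 184*(-243) = -65 - 44712 = -44777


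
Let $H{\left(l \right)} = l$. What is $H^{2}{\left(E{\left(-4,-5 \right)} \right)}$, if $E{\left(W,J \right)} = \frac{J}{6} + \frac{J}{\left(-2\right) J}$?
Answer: $\frac{16}{9} \approx 1.7778$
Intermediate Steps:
$E{\left(W,J \right)} = - \frac{1}{2} + \frac{J}{6}$ ($E{\left(W,J \right)} = J \frac{1}{6} + J \left(- \frac{1}{2 J}\right) = \frac{J}{6} - \frac{1}{2} = - \frac{1}{2} + \frac{J}{6}$)
$H^{2}{\left(E{\left(-4,-5 \right)} \right)} = \left(- \frac{1}{2} + \frac{1}{6} \left(-5\right)\right)^{2} = \left(- \frac{1}{2} - \frac{5}{6}\right)^{2} = \left(- \frac{4}{3}\right)^{2} = \frac{16}{9}$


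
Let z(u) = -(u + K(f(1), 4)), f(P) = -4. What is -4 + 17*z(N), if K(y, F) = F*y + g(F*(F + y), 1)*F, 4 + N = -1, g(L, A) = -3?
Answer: 557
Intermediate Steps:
N = -5 (N = -4 - 1 = -5)
K(y, F) = -3*F + F*y (K(y, F) = F*y - 3*F = -3*F + F*y)
z(u) = 28 - u (z(u) = -(u + 4*(-3 - 4)) = -(u + 4*(-7)) = -(u - 28) = -(-28 + u) = 28 - u)
-4 + 17*z(N) = -4 + 17*(28 - 1*(-5)) = -4 + 17*(28 + 5) = -4 + 17*33 = -4 + 561 = 557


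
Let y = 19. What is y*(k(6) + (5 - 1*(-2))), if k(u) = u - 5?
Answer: 152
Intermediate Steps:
k(u) = -5 + u
y*(k(6) + (5 - 1*(-2))) = 19*((-5 + 6) + (5 - 1*(-2))) = 19*(1 + (5 + 2)) = 19*(1 + 7) = 19*8 = 152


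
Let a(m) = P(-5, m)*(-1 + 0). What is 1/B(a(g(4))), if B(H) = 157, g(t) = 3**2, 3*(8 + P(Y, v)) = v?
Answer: 1/157 ≈ 0.0063694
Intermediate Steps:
P(Y, v) = -8 + v/3
g(t) = 9
a(m) = 8 - m/3 (a(m) = (-8 + m/3)*(-1 + 0) = (-8 + m/3)*(-1) = 8 - m/3)
1/B(a(g(4))) = 1/157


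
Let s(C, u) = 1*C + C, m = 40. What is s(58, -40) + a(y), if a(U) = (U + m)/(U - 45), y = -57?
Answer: 697/6 ≈ 116.17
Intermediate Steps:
s(C, u) = 2*C (s(C, u) = C + C = 2*C)
a(U) = (40 + U)/(-45 + U) (a(U) = (U + 40)/(U - 45) = (40 + U)/(-45 + U))
s(58, -40) + a(y) = 2*58 + (40 - 57)/(-45 - 57) = 116 - 17/(-102) = 116 - 1/102*(-17) = 116 + ⅙ = 697/6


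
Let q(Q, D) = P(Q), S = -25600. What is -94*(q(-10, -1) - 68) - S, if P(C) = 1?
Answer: 31898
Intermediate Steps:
q(Q, D) = 1
-94*(q(-10, -1) - 68) - S = -94*(1 - 68) - 1*(-25600) = -94*(-67) + 25600 = 6298 + 25600 = 31898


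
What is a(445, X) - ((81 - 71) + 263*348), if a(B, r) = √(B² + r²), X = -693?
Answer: -91534 + √678274 ≈ -90710.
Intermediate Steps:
a(445, X) - ((81 - 71) + 263*348) = √(445² + (-693)²) - ((81 - 71) + 263*348) = √(198025 + 480249) - (10 + 91524) = √678274 - 1*91534 = √678274 - 91534 = -91534 + √678274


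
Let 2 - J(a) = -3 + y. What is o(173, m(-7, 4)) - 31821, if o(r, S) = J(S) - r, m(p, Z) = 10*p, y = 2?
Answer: -31991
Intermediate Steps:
J(a) = 3 (J(a) = 2 - (-3 + 2) = 2 - 1*(-1) = 2 + 1 = 3)
o(r, S) = 3 - r
o(173, m(-7, 4)) - 31821 = (3 - 1*173) - 31821 = (3 - 173) - 31821 = -170 - 31821 = -31991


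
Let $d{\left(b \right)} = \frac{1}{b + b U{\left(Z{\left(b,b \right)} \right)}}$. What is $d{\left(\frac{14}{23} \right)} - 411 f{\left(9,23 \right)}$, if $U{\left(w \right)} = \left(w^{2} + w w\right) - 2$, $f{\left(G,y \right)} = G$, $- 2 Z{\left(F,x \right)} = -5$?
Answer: $- \frac{25892}{7} \approx -3698.9$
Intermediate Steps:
$Z{\left(F,x \right)} = \frac{5}{2}$ ($Z{\left(F,x \right)} = \left(- \frac{1}{2}\right) \left(-5\right) = \frac{5}{2}$)
$U{\left(w \right)} = -2 + 2 w^{2}$ ($U{\left(w \right)} = \left(w^{2} + w^{2}\right) - 2 = 2 w^{2} - 2 = -2 + 2 w^{2}$)
$d{\left(b \right)} = \frac{2}{23 b}$ ($d{\left(b \right)} = \frac{1}{b + b \left(-2 + 2 \left(\frac{5}{2}\right)^{2}\right)} = \frac{1}{b + b \left(-2 + 2 \cdot \frac{25}{4}\right)} = \frac{1}{b + b \left(-2 + \frac{25}{2}\right)} = \frac{1}{b + b \frac{21}{2}} = \frac{1}{b + \frac{21 b}{2}} = \frac{1}{\frac{23}{2} b} = \frac{2}{23 b}$)
$d{\left(\frac{14}{23} \right)} - 411 f{\left(9,23 \right)} = \frac{2}{23 \cdot \frac{14}{23}} - 3699 = \frac{2}{23} \cdot \frac{23}{14} - 3699 = \frac{1}{7} - 3699 = - \frac{25892}{7}$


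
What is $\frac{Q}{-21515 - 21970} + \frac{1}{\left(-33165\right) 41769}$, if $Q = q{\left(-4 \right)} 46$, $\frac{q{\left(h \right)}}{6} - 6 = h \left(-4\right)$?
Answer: $- \frac{43135142119}{308914961355} \approx -0.13963$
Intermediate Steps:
$q{\left(h \right)} = 36 - 24 h$ ($q{\left(h \right)} = 36 + 6 h \left(-4\right) = 36 + 6 \left(- 4 h\right) = 36 - 24 h$)
$Q = 6072$ ($Q = \left(36 - -96\right) 46 = \left(36 + 96\right) 46 = 132 \cdot 46 = 6072$)
$\frac{Q}{-21515 - 21970} + \frac{1}{\left(-33165\right) 41769} = \frac{6072}{-21515 - 21970} + \frac{1}{\left(-33165\right) 41769} = \frac{6072}{-21515 - 21970} - \frac{1}{1385268885} = \frac{6072}{-43485} - \frac{1}{1385268885} = 6072 \left(- \frac{1}{43485}\right) - \frac{1}{1385268885} = - \frac{2024}{14495} - \frac{1}{1385268885} = - \frac{43135142119}{308914961355}$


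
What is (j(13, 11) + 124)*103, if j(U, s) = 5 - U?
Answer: 11948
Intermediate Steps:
(j(13, 11) + 124)*103 = ((5 - 1*13) + 124)*103 = ((5 - 13) + 124)*103 = (-8 + 124)*103 = 116*103 = 11948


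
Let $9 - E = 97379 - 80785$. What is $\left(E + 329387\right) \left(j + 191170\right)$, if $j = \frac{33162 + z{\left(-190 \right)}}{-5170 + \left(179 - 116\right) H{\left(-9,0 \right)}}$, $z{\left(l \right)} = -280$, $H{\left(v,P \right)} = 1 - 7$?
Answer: $\frac{82937751628739}{1387} \approx 5.9796 \cdot 10^{10}$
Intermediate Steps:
$H{\left(v,P \right)} = -6$
$E = -16585$ ($E = 9 - \left(97379 - 80785\right) = 9 - 16594 = -16585$)
$j = - \frac{16441}{2774}$ ($j = \frac{33162 - 280}{-5170 + \left(179 - 116\right) \left(-6\right)} = \frac{32882}{-5170 + 63 \left(-6\right)} = \frac{32882}{-5170 - 378} = \frac{32882}{-5548} = 32882 \left(- \frac{1}{5548}\right) = - \frac{16441}{2774} \approx -5.9268$)
$\left(E + 329387\right) \left(j + 191170\right) = \left(-16585 + 329387\right) \left(- \frac{16441}{2774} + 191170\right) = 312802 \cdot \frac{530289139}{2774} = \frac{82937751628739}{1387}$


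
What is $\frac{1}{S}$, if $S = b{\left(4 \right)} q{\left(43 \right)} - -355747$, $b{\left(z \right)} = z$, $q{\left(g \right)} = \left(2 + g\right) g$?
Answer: $\frac{1}{363487} \approx 2.7511 \cdot 10^{-6}$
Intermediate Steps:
$q{\left(g \right)} = g \left(2 + g\right)$
$S = 363487$ ($S = 4 \cdot 43 \left(2 + 43\right) - -355747 = 4 \cdot 43 \cdot 45 + 355747 = 4 \cdot 1935 + 355747 = 7740 + 355747 = 363487$)
$\frac{1}{S} = \frac{1}{363487}$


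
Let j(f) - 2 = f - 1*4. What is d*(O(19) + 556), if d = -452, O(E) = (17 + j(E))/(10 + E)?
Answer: -7303416/29 ≈ -2.5184e+5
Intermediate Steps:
j(f) = -2 + f (j(f) = 2 + (f - 1*4) = 2 + (f - 4) = 2 + (-4 + f) = -2 + f)
O(E) = (15 + E)/(10 + E) (O(E) = (17 + (-2 + E))/(10 + E) = (15 + E)/(10 + E))
d*(O(19) + 556) = -452*((15 + 19)/(10 + 19) + 556) = -452*(34/29 + 556) = -452*16158/29 = -7303416/29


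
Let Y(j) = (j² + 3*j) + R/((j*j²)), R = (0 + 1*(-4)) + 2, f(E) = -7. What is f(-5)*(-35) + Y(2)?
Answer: 1019/4 ≈ 254.75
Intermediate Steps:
R = -2 (R = (0 - 4) + 2 = -4 + 2 = -2)
Y(j) = j² - 2/j³ + 3*j (Y(j) = (j² + 3*j) - 2/j³ = j² - 2/j³ + 3*j)
f(-5)*(-35) + Y(2) = -7*(-35) + (-2 + 2⁴*(3 + 2))/2³ = 245 + (-2 + 16*5)/8 = 245 + (-2 + 80)/8 = 245 + (⅛)*78 = 245 + 39/4 = 1019/4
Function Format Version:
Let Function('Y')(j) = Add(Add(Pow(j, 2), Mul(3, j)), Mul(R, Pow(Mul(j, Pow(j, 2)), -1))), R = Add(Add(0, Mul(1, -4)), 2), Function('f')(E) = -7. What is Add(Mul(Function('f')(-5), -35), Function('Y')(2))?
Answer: Rational(1019, 4) ≈ 254.75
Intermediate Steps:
R = -2 (R = Add(Add(0, -4), 2) = Add(-4, 2) = -2)
Function('Y')(j) = Add(Pow(j, 2), Mul(-2, Pow(j, -3)), Mul(3, j)) (Function('Y')(j) = Add(Add(Pow(j, 2), Mul(3, j)), Mul(-2, Pow(Mul(j, Pow(j, 2)), -1))) = Add(Add(Pow(j, 2), Mul(3, j)), Mul(-2, Pow(Pow(j, 3), -1))) = Add(Add(Pow(j, 2), Mul(3, j)), Mul(-2, Pow(j, -3))) = Add(Pow(j, 2), Mul(-2, Pow(j, -3)), Mul(3, j)))
Add(Mul(Function('f')(-5), -35), Function('Y')(2)) = Add(Mul(-7, -35), Mul(Pow(2, -3), Add(-2, Mul(Pow(2, 4), Add(3, 2))))) = Add(245, Mul(Rational(1, 8), Add(-2, Mul(16, 5)))) = Add(245, Mul(Rational(1, 8), Add(-2, 80))) = Add(245, Mul(Rational(1, 8), 78)) = Add(245, Rational(39, 4)) = Rational(1019, 4)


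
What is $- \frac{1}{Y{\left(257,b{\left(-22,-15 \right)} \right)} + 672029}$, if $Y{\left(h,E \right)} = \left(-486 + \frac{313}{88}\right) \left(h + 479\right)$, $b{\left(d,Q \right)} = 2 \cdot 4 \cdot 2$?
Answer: $- \frac{11}{3486459} \approx -3.1551 \cdot 10^{-6}$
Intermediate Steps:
$b{\left(d,Q \right)} = 16$ ($b{\left(d,Q \right)} = 8 \cdot 2 = 16$)
$Y{\left(h,E \right)} = - \frac{20335945}{88} - \frac{42455 h}{88}$ ($Y{\left(h,E \right)} = \left(-486 + 313 \cdot \frac{1}{88}\right) \left(479 + h\right) = \left(-486 + \frac{313}{88}\right) \left(479 + h\right) = - \frac{42455 \left(479 + h\right)}{88} = - \frac{20335945}{88} - \frac{42455 h}{88}$)
$- \frac{1}{Y{\left(257,b{\left(-22,-15 \right)} \right)} + 672029} = - \frac{1}{\left(- \frac{20335945}{88} - \frac{10910935}{88}\right) + 672029} = - \frac{1}{- \frac{3905860}{11} + 672029} = - \frac{1}{\frac{3486459}{11}} = \left(-1\right) \frac{11}{3486459} = - \frac{11}{3486459}$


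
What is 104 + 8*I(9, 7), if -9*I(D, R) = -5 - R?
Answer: 344/3 ≈ 114.67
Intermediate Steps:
I(D, R) = 5/9 + R/9 (I(D, R) = -(-5 - R)/9 = 5/9 + R/9)
104 + 8*I(9, 7) = 104 + 8*(5/9 + (⅑)*7) = 104 + 8*(5/9 + 7/9) = 104 + 8*(4/3) = 104 + 32/3 = 344/3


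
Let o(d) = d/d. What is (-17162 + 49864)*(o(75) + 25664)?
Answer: 839296830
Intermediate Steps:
o(d) = 1
(-17162 + 49864)*(o(75) + 25664) = (-17162 + 49864)*(1 + 25664) = 32702*25665 = 839296830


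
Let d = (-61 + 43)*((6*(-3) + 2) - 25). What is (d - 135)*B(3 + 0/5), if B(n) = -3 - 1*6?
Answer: -5427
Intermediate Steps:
B(n) = -9 (B(n) = -3 - 6 = -9)
d = 738 (d = -18*((-18 + 2) - 25) = -18*(-16 - 25) = -18*(-41) = 738)
(d - 135)*B(3 + 0/5) = (738 - 135)*(-9) = 603*(-9) = -5427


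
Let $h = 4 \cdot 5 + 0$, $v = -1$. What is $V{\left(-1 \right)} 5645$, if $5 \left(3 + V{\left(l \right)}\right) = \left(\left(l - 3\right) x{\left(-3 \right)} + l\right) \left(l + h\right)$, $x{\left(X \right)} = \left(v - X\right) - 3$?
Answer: $47418$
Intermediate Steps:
$x{\left(X \right)} = -4 - X$ ($x{\left(X \right)} = \left(-1 - X\right) - 3 = -4 - X$)
$h = 20$ ($h = 20 + 0 = 20$)
$V{\left(l \right)} = 9 + \frac{3 l}{5}$ ($V{\left(l \right)} = -3 + \frac{\left(\left(l - 3\right) \left(-4 - -3\right) + l\right) \left(l + 20\right)}{5} = -3 + \frac{\left(\left(-3 + l\right) \left(-4 + 3\right) + l\right) \left(20 + l\right)}{5} = -3 + \frac{\left(\left(-3 + l\right) \left(-1\right) + l\right) \left(20 + l\right)}{5} = -3 + \frac{\left(\left(3 - l\right) + l\right) \left(20 + l\right)}{5} = -3 + \frac{3 \left(20 + l\right)}{5} = -3 + \frac{60 + 3 l}{5} = -3 + \left(12 + \frac{3 l}{5}\right) = 9 + \frac{3 l}{5}$)
$V{\left(-1 \right)} 5645 = \left(9 + \frac{3}{5} \left(-1\right)\right) 5645 = \left(9 - \frac{3}{5}\right) 5645 = \frac{42}{5} \cdot 5645 = 47418$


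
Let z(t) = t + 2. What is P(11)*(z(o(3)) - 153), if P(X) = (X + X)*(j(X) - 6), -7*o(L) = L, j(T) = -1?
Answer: 23320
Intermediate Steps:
o(L) = -L/7
z(t) = 2 + t
P(X) = -14*X (P(X) = (X + X)*(-1 - 6) = (2*X)*(-7) = -14*X)
P(11)*(z(o(3)) - 153) = (-14*11)*((2 - ⅐*3) - 153) = -154*((2 - 3/7) - 153) = -154*(11/7 - 153) = -154*(-1060/7) = 23320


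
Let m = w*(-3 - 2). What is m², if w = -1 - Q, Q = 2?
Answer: 225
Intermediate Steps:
w = -3 (w = -1 - 1*2 = -1 - 2 = -3)
m = 15 (m = -3*(-3 - 2) = -3*(-5) = 15)
m² = 15² = 225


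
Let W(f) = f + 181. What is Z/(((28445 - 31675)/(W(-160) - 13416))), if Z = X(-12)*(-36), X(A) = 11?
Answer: -27918/17 ≈ -1642.2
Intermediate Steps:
W(f) = 181 + f
Z = -396 (Z = 11*(-36) = -396)
Z/(((28445 - 31675)/(W(-160) - 13416))) = -396*((181 - 160) - 13416)/(28445 - 31675) = -396/((-3230/(21 - 13416))) = -396/((-3230/(-13395))) = -396/((-3230*(-1/13395))) = -396/34/141 = -396*141/34 = -27918/17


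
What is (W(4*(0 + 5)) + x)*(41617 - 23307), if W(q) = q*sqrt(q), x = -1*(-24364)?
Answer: 446104840 + 732400*sqrt(5) ≈ 4.4774e+8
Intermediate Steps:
x = 24364
W(q) = q**(3/2)
(W(4*(0 + 5)) + x)*(41617 - 23307) = ((4*(0 + 5))**(3/2) + 24364)*(41617 - 23307) = ((4*5)**(3/2) + 24364)*18310 = (20**(3/2) + 24364)*18310 = (40*sqrt(5) + 24364)*18310 = (24364 + 40*sqrt(5))*18310 = 446104840 + 732400*sqrt(5)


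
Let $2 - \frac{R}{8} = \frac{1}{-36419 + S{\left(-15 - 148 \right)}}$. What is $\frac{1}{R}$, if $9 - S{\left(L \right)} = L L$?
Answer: $\frac{62979}{1007672} \approx 0.0625$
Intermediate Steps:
$S{\left(L \right)} = 9 - L^{2}$ ($S{\left(L \right)} = 9 - L L = 9 - L^{2}$)
$R = \frac{1007672}{62979}$ ($R = 16 - \frac{8}{-36419 + \left(9 - \left(-15 - 148\right)^{2}\right)} = 16 - \frac{8}{-36419 + \left(9 - \left(-163\right)^{2}\right)} = 16 - \frac{8}{-36419 + \left(9 - 26569\right)} = 16 - \frac{8}{-36419 - 26560} = 16 - \frac{8}{-62979} = 16 - - \frac{8}{62979} = 16 + \frac{8}{62979} = \frac{1007672}{62979} \approx 16.0$)
$\frac{1}{R} = \frac{1}{\frac{1007672}{62979}} = \frac{62979}{1007672}$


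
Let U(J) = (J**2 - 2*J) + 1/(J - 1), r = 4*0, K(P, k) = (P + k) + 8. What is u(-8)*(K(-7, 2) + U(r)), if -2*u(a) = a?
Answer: 8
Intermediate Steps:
K(P, k) = 8 + P + k
r = 0
u(a) = -a/2
U(J) = J**2 + 1/(-1 + J) - 2*J (U(J) = (J**2 - 2*J) + 1/(-1 + J) = J**2 + 1/(-1 + J) - 2*J)
u(-8)*(K(-7, 2) + U(r)) = (-1/2*(-8))*((8 - 7 + 2) + (1 + 0**3 - 3*0**2 + 2*0)/(-1 + 0)) = 4*(3 + (1 + 0 - 3*0 + 0)/(-1)) = 4*(3 - (1 + 0 + 0 + 0)) = 4*(3 - 1*1) = 4*(3 - 1) = 4*2 = 8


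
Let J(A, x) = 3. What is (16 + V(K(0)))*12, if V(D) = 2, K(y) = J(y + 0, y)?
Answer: 216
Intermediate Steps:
K(y) = 3
(16 + V(K(0)))*12 = (16 + 2)*12 = 18*12 = 216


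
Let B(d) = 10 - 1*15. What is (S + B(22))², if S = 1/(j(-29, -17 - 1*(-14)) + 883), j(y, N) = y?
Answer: 18224361/729316 ≈ 24.988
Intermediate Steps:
S = 1/854 (S = 1/(-29 + 883) = 1/854 ≈ 0.0011710)
B(d) = -5 (B(d) = 10 - 15 = -5)
(S + B(22))² = (1/854 - 5)² = (-4269/854)² = 18224361/729316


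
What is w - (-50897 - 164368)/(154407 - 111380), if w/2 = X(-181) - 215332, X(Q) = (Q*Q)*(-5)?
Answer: -32626040133/43027 ≈ -7.5827e+5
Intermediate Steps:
X(Q) = -5*Q² (X(Q) = Q²*(-5) = -5*Q²)
w = -758274 (w = 2*(-5*(-181)² - 215332) = 2*(-5*32761 - 215332) = 2*(-163805 - 215332) = 2*(-379137) = -758274)
w - (-50897 - 164368)/(154407 - 111380) = -758274 - (-50897 - 164368)/(154407 - 111380) = -758274 - (-215265)/43027 = -758274 - 1*(-215265/43027) = -758274 + 215265/43027 = -32626040133/43027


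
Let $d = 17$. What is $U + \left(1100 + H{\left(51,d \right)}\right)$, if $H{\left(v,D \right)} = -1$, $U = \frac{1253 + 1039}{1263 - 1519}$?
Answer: $\frac{69763}{64} \approx 1090.0$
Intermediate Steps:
$U = - \frac{573}{64}$ ($U = \frac{2292}{-256} = 2292 \left(- \frac{1}{256}\right) = - \frac{573}{64} \approx -8.9531$)
$U + \left(1100 + H{\left(51,d \right)}\right) = - \frac{573}{64} + \left(1100 - 1\right) = - \frac{573}{64} + 1099 = \frac{69763}{64}$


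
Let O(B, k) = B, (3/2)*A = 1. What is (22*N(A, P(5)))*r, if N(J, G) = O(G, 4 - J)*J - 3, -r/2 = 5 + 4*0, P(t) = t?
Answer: -220/3 ≈ -73.333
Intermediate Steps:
A = ⅔ (A = (⅔)*1 = ⅔ ≈ 0.66667)
r = -10 (r = -2*(5 + 4*0) = -2*(5 + 0) = -2*5 = -10)
N(J, G) = -3 + G*J (N(J, G) = G*J - 3 = -3 + G*J)
(22*N(A, P(5)))*r = (22*(-3 + 5*(⅔)))*(-10) = (22*(-3 + 10/3))*(-10) = (22*(⅓))*(-10) = (22/3)*(-10) = -220/3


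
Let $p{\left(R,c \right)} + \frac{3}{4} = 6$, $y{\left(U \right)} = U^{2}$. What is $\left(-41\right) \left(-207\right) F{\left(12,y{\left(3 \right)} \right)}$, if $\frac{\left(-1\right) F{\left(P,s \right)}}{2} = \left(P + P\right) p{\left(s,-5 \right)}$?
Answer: $-2138724$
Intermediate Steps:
$p{\left(R,c \right)} = \frac{21}{4}$ ($p{\left(R,c \right)} = - \frac{3}{4} + 6 = \frac{21}{4}$)
$F{\left(P,s \right)} = - 21 P$ ($F{\left(P,s \right)} = - 2 \left(P + P\right) \frac{21}{4} = - 2 \cdot 2 P \frac{21}{4} = - 2 \frac{21 P}{2} = - 21 P$)
$\left(-41\right) \left(-207\right) F{\left(12,y{\left(3 \right)} \right)} = \left(-41\right) \left(-207\right) \left(\left(-21\right) 12\right) = 8487 \left(-252\right) = -2138724$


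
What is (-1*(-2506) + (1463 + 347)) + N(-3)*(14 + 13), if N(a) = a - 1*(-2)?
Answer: 4289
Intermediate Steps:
N(a) = 2 + a (N(a) = a + 2 = 2 + a)
(-1*(-2506) + (1463 + 347)) + N(-3)*(14 + 13) = (-1*(-2506) + (1463 + 347)) + (2 - 3)*(14 + 13) = (2506 + 1810) - 1*27 = 4316 - 27 = 4289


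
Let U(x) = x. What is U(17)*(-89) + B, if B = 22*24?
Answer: -985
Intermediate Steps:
B = 528
U(17)*(-89) + B = 17*(-89) + 528 = -1513 + 528 = -985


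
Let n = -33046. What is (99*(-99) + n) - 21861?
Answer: -64708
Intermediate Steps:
(99*(-99) + n) - 21861 = (99*(-99) - 33046) - 21861 = (-9801 - 33046) - 21861 = -42847 - 21861 = -64708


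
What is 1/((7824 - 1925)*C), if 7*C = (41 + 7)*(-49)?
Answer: -1/1982064 ≈ -5.0452e-7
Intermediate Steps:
C = -336 (C = ((41 + 7)*(-49))/7 = (48*(-49))/7 = (⅐)*(-2352) = -336)
1/((7824 - 1925)*C) = 1/((7824 - 1925)*(-336)) = -1/336/5899 = (1/5899)*(-1/336) = -1/1982064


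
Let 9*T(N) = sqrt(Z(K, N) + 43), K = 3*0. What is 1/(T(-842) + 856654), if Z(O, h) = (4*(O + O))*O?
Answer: 69388974/59442342132953 - 9*sqrt(43)/59442342132953 ≈ 1.1673e-6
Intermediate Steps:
K = 0
Z(O, h) = 8*O**2 (Z(O, h) = (4*(2*O))*O = (8*O)*O = 8*O**2)
T(N) = sqrt(43)/9 (T(N) = sqrt(8*0**2 + 43)/9 = sqrt(8*0 + 43)/9 = sqrt(0 + 43)/9 = sqrt(43)/9)
1/(T(-842) + 856654) = 1/(sqrt(43)/9 + 856654) = 1/(856654 + sqrt(43)/9)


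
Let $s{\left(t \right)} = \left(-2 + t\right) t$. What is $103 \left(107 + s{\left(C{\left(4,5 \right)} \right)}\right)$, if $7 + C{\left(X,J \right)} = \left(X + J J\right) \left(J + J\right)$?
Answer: $8201890$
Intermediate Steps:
$C{\left(X,J \right)} = -7 + 2 J \left(X + J^{2}\right)$ ($C{\left(X,J \right)} = -7 + \left(X + J J\right) \left(J + J\right) = -7 + \left(X + J^{2}\right) 2 J = -7 + 2 J \left(X + J^{2}\right)$)
$s{\left(t \right)} = t \left(-2 + t\right)$
$103 \left(107 + s{\left(C{\left(4,5 \right)} \right)}\right) = 103 \left(107 + \left(-7 + 2 \cdot 5^{3} + 2 \cdot 5 \cdot 4\right) \left(-2 + \left(-7 + 2 \cdot 5^{3} + 2 \cdot 5 \cdot 4\right)\right)\right) = 103 \left(107 + \left(-7 + 2 \cdot 125 + 40\right) \left(-2 + \left(-7 + 2 \cdot 125 + 40\right)\right)\right) = 103 \left(107 + \left(-7 + 250 + 40\right) \left(-2 + \left(-7 + 250 + 40\right)\right)\right) = 103 \left(107 + 283 \left(-2 + 283\right)\right) = 103 \left(107 + 283 \cdot 281\right) = 103 \left(107 + 79523\right) = 103 \cdot 79630 = 8201890$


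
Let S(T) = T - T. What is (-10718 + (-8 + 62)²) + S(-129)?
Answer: -7802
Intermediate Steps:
S(T) = 0
(-10718 + (-8 + 62)²) + S(-129) = (-10718 + (-8 + 62)²) + 0 = (-10718 + 54²) + 0 = (-10718 + 2916) + 0 = -7802 + 0 = -7802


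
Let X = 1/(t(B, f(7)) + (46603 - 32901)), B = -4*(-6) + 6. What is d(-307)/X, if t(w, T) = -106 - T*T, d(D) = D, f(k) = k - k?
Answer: -4173972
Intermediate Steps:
f(k) = 0
B = 30 (B = 24 + 6 = 30)
t(w, T) = -106 - T**2
X = 1/13596 (X = 1/((-106 - 1*0**2) + (46603 - 32901)) = 1/((-106 - 1*0) + 13702) = 1/((-106 + 0) + 13702) = 1/(-106 + 13702) = 1/13596 ≈ 7.3551e-5)
d(-307)/X = -307/1/13596 = -307*13596 = -4173972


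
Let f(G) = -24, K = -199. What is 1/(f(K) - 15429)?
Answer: -1/15453 ≈ -6.4712e-5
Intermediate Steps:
1/(f(K) - 15429) = 1/(-24 - 15429) = 1/(-15453) = -1/15453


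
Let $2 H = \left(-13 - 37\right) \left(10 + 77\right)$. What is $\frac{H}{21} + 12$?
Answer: $- \frac{641}{7} \approx -91.571$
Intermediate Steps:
$H = -2175$ ($H = \frac{\left(-13 - 37\right) \left(10 + 77\right)}{2} = \frac{\left(-50\right) 87}{2} = \frac{1}{2} \left(-4350\right) = -2175$)
$\frac{H}{21} + 12 = - \frac{2175}{21} + 12 = \left(-2175\right) \frac{1}{21} + 12 = - \frac{725}{7} + 12 = - \frac{641}{7}$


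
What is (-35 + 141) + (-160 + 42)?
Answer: -12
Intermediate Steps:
(-35 + 141) + (-160 + 42) = 106 - 118 = -12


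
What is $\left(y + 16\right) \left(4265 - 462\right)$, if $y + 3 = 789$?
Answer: $3050006$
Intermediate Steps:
$y = 786$ ($y = -3 + 789 = 786$)
$\left(y + 16\right) \left(4265 - 462\right) = \left(786 + 16\right) \left(4265 - 462\right) = 802 \cdot 3803 = 3050006$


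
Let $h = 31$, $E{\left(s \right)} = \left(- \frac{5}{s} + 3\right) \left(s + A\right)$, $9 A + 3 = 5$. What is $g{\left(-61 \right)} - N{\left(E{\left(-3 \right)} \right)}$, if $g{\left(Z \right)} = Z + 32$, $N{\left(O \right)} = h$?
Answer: $-60$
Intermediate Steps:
$A = \frac{2}{9}$ ($A = - \frac{1}{3} + \frac{1}{9} \cdot 5 = - \frac{1}{3} + \frac{5}{9} = \frac{2}{9} \approx 0.22222$)
$E{\left(s \right)} = \left(3 - \frac{5}{s}\right) \left(\frac{2}{9} + s\right)$ ($E{\left(s \right)} = \left(- \frac{5}{s} + 3\right) \left(s + \frac{2}{9}\right) = \left(3 - \frac{5}{s}\right) \left(\frac{2}{9} + s\right)$)
$N{\left(O \right)} = 31$
$g{\left(Z \right)} = 32 + Z$
$g{\left(-61 \right)} - N{\left(E{\left(-3 \right)} \right)} = \left(32 - 61\right) - 31 = -29 - 31 = -60$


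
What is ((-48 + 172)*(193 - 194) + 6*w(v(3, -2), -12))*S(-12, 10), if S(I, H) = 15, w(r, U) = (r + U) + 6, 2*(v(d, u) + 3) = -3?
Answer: -2805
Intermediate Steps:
v(d, u) = -9/2 (v(d, u) = -3 + (½)*(-3) = -3 - 3/2 = -9/2)
w(r, U) = 6 + U + r (w(r, U) = (U + r) + 6 = 6 + U + r)
((-48 + 172)*(193 - 194) + 6*w(v(3, -2), -12))*S(-12, 10) = ((-48 + 172)*(193 - 194) + 6*(6 - 12 - 9/2))*15 = (124*(-1) + 6*(-21/2))*15 = (-124 - 63)*15 = -187*15 = -2805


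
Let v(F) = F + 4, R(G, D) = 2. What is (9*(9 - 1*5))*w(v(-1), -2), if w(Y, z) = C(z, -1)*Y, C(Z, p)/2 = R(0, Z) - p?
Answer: 648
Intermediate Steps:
v(F) = 4 + F
C(Z, p) = 4 - 2*p (C(Z, p) = 2*(2 - p) = 4 - 2*p)
w(Y, z) = 6*Y (w(Y, z) = (4 - 2*(-1))*Y = (4 + 2)*Y = 6*Y)
(9*(9 - 1*5))*w(v(-1), -2) = (9*(9 - 1*5))*(6*(4 - 1)) = (9*(9 - 5))*(6*3) = (9*4)*18 = 36*18 = 648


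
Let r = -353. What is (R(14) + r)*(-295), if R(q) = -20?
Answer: 110035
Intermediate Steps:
(R(14) + r)*(-295) = (-20 - 353)*(-295) = -373*(-295) = 110035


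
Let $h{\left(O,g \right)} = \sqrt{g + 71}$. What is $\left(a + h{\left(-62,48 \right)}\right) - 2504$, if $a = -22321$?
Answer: $-24825 + \sqrt{119} \approx -24814.0$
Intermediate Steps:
$h{\left(O,g \right)} = \sqrt{71 + g}$
$\left(a + h{\left(-62,48 \right)}\right) - 2504 = \left(-22321 + \sqrt{71 + 48}\right) - 2504 = \left(-22321 + \sqrt{119}\right) - 2504 = -24825 + \sqrt{119}$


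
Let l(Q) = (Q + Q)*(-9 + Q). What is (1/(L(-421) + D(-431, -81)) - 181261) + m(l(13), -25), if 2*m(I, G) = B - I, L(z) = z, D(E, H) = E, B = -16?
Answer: -154485493/852 ≈ -1.8132e+5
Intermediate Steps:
l(Q) = 2*Q*(-9 + Q) (l(Q) = (2*Q)*(-9 + Q) = 2*Q*(-9 + Q))
m(I, G) = -8 - I/2 (m(I, G) = (-16 - I)/2 = -8 - I/2)
(1/(L(-421) + D(-431, -81)) - 181261) + m(l(13), -25) = (1/(-421 - 431) - 181261) + (-8 - 13*(-9 + 13)) = (1/(-852) - 181261) + (-8 - 13*4) = (-1/852 - 181261) + (-8 - 1/2*104) = -154434373/852 + (-8 - 52) = -154434373/852 - 60 = -154485493/852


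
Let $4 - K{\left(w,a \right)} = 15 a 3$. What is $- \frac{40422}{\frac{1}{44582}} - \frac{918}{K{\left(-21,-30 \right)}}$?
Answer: $- \frac{1220017370367}{677} \approx -1.8021 \cdot 10^{9}$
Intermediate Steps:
$K{\left(w,a \right)} = 4 - 45 a$ ($K{\left(w,a \right)} = 4 - 15 a 3 = 4 - 15 \cdot 3 a = 4 - 45 a$)
$- \frac{40422}{\frac{1}{44582}} - \frac{918}{K{\left(-21,-30 \right)}} = - \frac{40422}{\frac{1}{44582}} - \frac{918}{4 - -1350} = - 40422 \frac{1}{\frac{1}{44582}} - \frac{918}{4 + 1350} = \left(-40422\right) 44582 - \frac{918}{1354} = -1802093604 - \frac{459}{677} = - \frac{1220017370367}{677}$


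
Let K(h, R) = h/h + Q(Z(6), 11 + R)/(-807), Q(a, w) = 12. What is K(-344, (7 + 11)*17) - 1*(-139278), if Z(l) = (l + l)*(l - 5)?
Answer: 37466047/269 ≈ 1.3928e+5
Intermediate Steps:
Z(l) = 2*l*(-5 + l) (Z(l) = (2*l)*(-5 + l) = 2*l*(-5 + l))
K(h, R) = 265/269 (K(h, R) = h/h + 12/(-807) = 1 + 12*(-1/807) = 1 - 4/269 = 265/269)
K(-344, (7 + 11)*17) - 1*(-139278) = 265/269 - 1*(-139278) = 265/269 + 139278 = 37466047/269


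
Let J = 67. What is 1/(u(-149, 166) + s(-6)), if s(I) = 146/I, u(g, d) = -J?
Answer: -3/274 ≈ -0.010949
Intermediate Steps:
u(g, d) = -67 (u(g, d) = -1*67 = -67)
1/(u(-149, 166) + s(-6)) = 1/(-67 + 146/(-6)) = 1/(-67 + 146*(-⅙)) = 1/(-67 - 73/3) = 1/(-274/3) = -3/274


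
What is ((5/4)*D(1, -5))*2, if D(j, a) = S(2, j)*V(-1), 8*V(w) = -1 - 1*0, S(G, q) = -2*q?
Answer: 5/8 ≈ 0.62500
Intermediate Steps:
V(w) = -1/8 (V(w) = (-1 - 1*0)/8 = (-1 + 0)/8 = (1/8)*(-1) = -1/8)
D(j, a) = j/4 (D(j, a) = -2*j*(-1/8) = j/4)
((5/4)*D(1, -5))*2 = ((5/4)*((1/4)*1))*2 = ((5*(1/4))*(1/4))*2 = ((5/4)*(1/4))*2 = (5/16)*2 = 5/8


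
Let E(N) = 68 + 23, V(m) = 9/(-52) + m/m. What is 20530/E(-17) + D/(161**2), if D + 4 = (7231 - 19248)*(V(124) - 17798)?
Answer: 11425258853/1347892 ≈ 8476.4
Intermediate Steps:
V(m) = 43/52 (V(m) = 9*(-1/52) + 1 = -9/52 + 1 = 43/52)
E(N) = 91
D = 11121168493/52 (D = -4 + (7231 - 19248)*(43/52 - 17798) = -4 - 12017*(-925453/52) = -4 + 11121168701/52 = 11121168493/52 ≈ 2.1387e+8)
20530/E(-17) + D/(161**2) = 20530/91 + 11121168493/(52*(161**2)) = 20530*(1/91) + (11121168493/52)/25921 = 20530/91 + (11121168493/52)*(1/25921) = 20530/91 + 11121168493/1347892 = 11425258853/1347892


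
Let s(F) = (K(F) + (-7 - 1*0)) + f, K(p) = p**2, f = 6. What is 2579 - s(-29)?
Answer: 1739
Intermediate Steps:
s(F) = -1 + F**2 (s(F) = (F**2 + (-7 - 1*0)) + 6 = (F**2 + (-7 + 0)) + 6 = (F**2 - 7) + 6 = (-7 + F**2) + 6 = -1 + F**2)
2579 - s(-29) = 2579 - (-1 + (-29)**2) = 2579 - (-1 + 841) = 2579 - 1*840 = 2579 - 840 = 1739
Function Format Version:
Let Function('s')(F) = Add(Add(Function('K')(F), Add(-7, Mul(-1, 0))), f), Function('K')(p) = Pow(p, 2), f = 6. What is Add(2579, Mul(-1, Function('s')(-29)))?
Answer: 1739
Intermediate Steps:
Function('s')(F) = Add(-1, Pow(F, 2)) (Function('s')(F) = Add(Add(Pow(F, 2), Add(-7, Mul(-1, 0))), 6) = Add(Add(Pow(F, 2), Add(-7, 0)), 6) = Add(Add(Pow(F, 2), -7), 6) = Add(Add(-7, Pow(F, 2)), 6) = Add(-1, Pow(F, 2)))
Add(2579, Mul(-1, Function('s')(-29))) = Add(2579, Mul(-1, Add(-1, Pow(-29, 2)))) = Add(2579, Mul(-1, Add(-1, 841))) = Add(2579, Mul(-1, 840)) = Add(2579, -840) = 1739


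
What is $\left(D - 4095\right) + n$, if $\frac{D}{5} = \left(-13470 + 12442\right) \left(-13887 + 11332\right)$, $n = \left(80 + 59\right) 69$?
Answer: $13138196$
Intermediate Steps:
$n = 9591$ ($n = 139 \cdot 69 = 9591$)
$D = 13132700$ ($D = 5 \left(-13470 + 12442\right) \left(-13887 + 11332\right) = 5 \left(\left(-1028\right) \left(-2555\right)\right) = 5 \cdot 2626540 = 13132700$)
$\left(D - 4095\right) + n = \left(13132700 - 4095\right) + 9591 = 13128605 + 9591 = 13138196$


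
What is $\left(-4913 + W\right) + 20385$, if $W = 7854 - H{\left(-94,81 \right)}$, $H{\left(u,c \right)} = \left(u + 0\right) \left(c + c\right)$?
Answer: $38554$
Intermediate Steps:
$H{\left(u,c \right)} = 2 c u$ ($H{\left(u,c \right)} = u 2 c = 2 c u$)
$W = 23082$ ($W = 7854 - 2 \cdot 81 \left(-94\right) = 7854 - -15228 = 7854 + 15228 = 23082$)
$\left(-4913 + W\right) + 20385 = \left(-4913 + 23082\right) + 20385 = 18169 + 20385 = 38554$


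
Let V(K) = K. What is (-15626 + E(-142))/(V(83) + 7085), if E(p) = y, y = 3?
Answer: -15623/7168 ≈ -2.1795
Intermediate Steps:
E(p) = 3
(-15626 + E(-142))/(V(83) + 7085) = (-15626 + 3)/(83 + 7085) = -15623/7168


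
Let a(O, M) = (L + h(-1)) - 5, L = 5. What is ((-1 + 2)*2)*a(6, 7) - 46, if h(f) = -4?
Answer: -54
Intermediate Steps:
a(O, M) = -4 (a(O, M) = (5 - 4) - 5 = 1 - 5 = -4)
((-1 + 2)*2)*a(6, 7) - 46 = ((-1 + 2)*2)*(-4) - 46 = (1*2)*(-4) - 46 = 2*(-4) - 46 = -8 - 46 = -54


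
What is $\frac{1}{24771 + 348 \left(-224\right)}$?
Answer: $- \frac{1}{53181} \approx -1.8804 \cdot 10^{-5}$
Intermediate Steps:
$\frac{1}{24771 + 348 \left(-224\right)} = \frac{1}{24771 - 77952} = \frac{1}{-53181} = - \frac{1}{53181}$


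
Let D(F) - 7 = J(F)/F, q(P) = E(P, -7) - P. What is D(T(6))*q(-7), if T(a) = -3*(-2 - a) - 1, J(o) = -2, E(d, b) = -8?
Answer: -159/23 ≈ -6.9130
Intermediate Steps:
T(a) = 5 + 3*a (T(a) = (6 + 3*a) - 1 = 5 + 3*a)
q(P) = -8 - P
D(F) = 7 - 2/F
D(T(6))*q(-7) = (7 - 2/(5 + 3*6))*(-8 - 1*(-7)) = (7 - 2/(5 + 18))*(-8 + 7) = (7 - 2/23)*(-1) = (159/23)*(-1) = -159/23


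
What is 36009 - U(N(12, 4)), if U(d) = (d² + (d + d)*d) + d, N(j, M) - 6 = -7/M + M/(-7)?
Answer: 28196345/784 ≈ 35965.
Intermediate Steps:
N(j, M) = 6 - 7/M - M/7 (N(j, M) = 6 + (-7/M + M/(-7)) = 6 + (-7/M + M*(-⅐)) = 6 + (-7/M - M/7) = 6 - 7/M - M/7)
U(d) = d + 3*d² (U(d) = (d² + (2*d)*d) + d = (d² + 2*d²) + d = 3*d² + d = d + 3*d²)
36009 - U(N(12, 4)) = 36009 - (6 - 7/4 - ⅐*4)*(1 + 3*(6 - 7/4 - ⅐*4)) = 36009 - (6 - 7*¼ - 4/7)*(1 + 3*(6 - 7*¼ - 4/7)) = 36009 - (6 - 7/4 - 4/7)*(1 + 3*(6 - 7/4 - 4/7)) = 36009 - 103*(1 + 3*(103/28))/28 = 36009 - 103*(1 + 309/28)/28 = 36009 - 103*337/(28*28) = 36009 - 1*34711/784 = 36009 - 34711/784 = 28196345/784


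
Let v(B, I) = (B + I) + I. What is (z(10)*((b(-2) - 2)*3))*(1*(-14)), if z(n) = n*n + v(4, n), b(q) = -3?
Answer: 26040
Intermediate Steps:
v(B, I) = B + 2*I
z(n) = 4 + n**2 + 2*n (z(n) = n*n + (4 + 2*n) = n**2 + (4 + 2*n) = 4 + n**2 + 2*n)
(z(10)*((b(-2) - 2)*3))*(1*(-14)) = ((4 + 10**2 + 2*10)*((-3 - 2)*3))*(1*(-14)) = ((4 + 100 + 20)*(-5*3))*(-14) = (124*(-15))*(-14) = -1860*(-14) = 26040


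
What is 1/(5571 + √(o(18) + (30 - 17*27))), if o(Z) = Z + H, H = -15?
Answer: 1857/10345489 - I*√426/31036467 ≈ 0.0001795 - 6.6502e-7*I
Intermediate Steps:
o(Z) = -15 + Z (o(Z) = Z - 15 = -15 + Z)
1/(5571 + √(o(18) + (30 - 17*27))) = 1/(5571 + √((-15 + 18) + (30 - 17*27))) = 1/(5571 + √(3 + (30 - 459))) = 1/(5571 + √(3 - 429)) = 1/(5571 + √(-426)) = 1/(5571 + I*√426)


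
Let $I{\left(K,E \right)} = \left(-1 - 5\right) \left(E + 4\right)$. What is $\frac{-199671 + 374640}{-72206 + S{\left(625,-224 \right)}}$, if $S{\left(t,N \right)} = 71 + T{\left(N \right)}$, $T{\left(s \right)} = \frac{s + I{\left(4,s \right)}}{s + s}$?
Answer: $- \frac{9798264}{4039697} \approx -2.4255$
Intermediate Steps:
$I{\left(K,E \right)} = -24 - 6 E$ ($I{\left(K,E \right)} = - 6 \left(4 + E\right) = -24 - 6 E$)
$T{\left(s \right)} = \frac{-24 - 5 s}{2 s}$ ($T{\left(s \right)} = \frac{s - \left(24 + 6 s\right)}{s + s} = \frac{-24 - 5 s}{2 s}$)
$S{\left(t,N \right)} = \frac{137}{2} - \frac{12}{N}$ ($S{\left(t,N \right)} = 71 - \left(\frac{5}{2} + \frac{12}{N}\right) = \frac{137}{2} - \frac{12}{N}$)
$\frac{-199671 + 374640}{-72206 + S{\left(625,-224 \right)}} = \frac{-199671 + 374640}{-72206 + \left(\frac{137}{2} - \frac{12}{-224}\right)} = \frac{174969}{-72206 + \left(\frac{137}{2} - - \frac{3}{56}\right)} = \frac{174969}{-72206 + \left(\frac{137}{2} + \frac{3}{56}\right)} = \frac{174969}{-72206 + \frac{3839}{56}} = \frac{174969}{- \frac{4039697}{56}} = 174969 \left(- \frac{56}{4039697}\right) = - \frac{9798264}{4039697}$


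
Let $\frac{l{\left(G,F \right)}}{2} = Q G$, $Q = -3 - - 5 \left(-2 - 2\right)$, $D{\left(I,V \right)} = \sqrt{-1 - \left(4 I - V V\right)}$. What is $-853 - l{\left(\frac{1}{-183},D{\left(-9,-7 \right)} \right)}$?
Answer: $- \frac{156145}{183} \approx -853.25$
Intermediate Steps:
$D{\left(I,V \right)} = \sqrt{-1 + V^{2} - 4 I}$ ($D{\left(I,V \right)} = \sqrt{-1 - \left(- V^{2} + 4 I\right)} = \sqrt{-1 + V^{2} - 4 I}$)
$Q = -23$ ($Q = -3 - \left(-5\right) \left(-4\right) = -3 - 20 = -23$)
$l{\left(G,F \right)} = - 46 G$ ($l{\left(G,F \right)} = 2 \left(- 23 G\right) = - 46 G$)
$-853 - l{\left(\frac{1}{-183},D{\left(-9,-7 \right)} \right)} = -853 - - \frac{46}{-183} = -853 - \left(-46\right) \left(- \frac{1}{183}\right) = -853 - \frac{46}{183} = - \frac{156145}{183}$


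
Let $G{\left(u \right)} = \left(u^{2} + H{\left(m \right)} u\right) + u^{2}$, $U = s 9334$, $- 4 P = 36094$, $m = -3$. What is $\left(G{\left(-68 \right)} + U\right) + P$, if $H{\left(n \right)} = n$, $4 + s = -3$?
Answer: $- \frac{129819}{2} \approx -64910.0$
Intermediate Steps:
$s = -7$ ($s = -4 - 3 = -7$)
$P = - \frac{18047}{2}$ ($P = \left(- \frac{1}{4}\right) 36094 = - \frac{18047}{2} \approx -9023.5$)
$U = -65338$ ($U = \left(-7\right) 9334 = -65338$)
$G{\left(u \right)} = - 3 u + 2 u^{2}$ ($G{\left(u \right)} = \left(u^{2} - 3 u\right) + u^{2} = - 3 u + 2 u^{2}$)
$\left(G{\left(-68 \right)} + U\right) + P = \left(- 68 \left(-3 + 2 \left(-68\right)\right) - 65338\right) - \frac{18047}{2} = \left(- 68 \left(-3 - 136\right) - 65338\right) - \frac{18047}{2} = \left(\left(-68\right) \left(-139\right) - 65338\right) - \frac{18047}{2} = \left(9452 - 65338\right) - \frac{18047}{2} = -55886 - \frac{18047}{2} = - \frac{129819}{2}$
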